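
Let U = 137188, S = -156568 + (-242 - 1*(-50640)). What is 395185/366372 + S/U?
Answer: 3829231135/12565460484 ≈ 0.30474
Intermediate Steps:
S = -106170 (S = -156568 + (-242 + 50640) = -156568 + 50398 = -106170)
395185/366372 + S/U = 395185/366372 - 106170/137188 = 395185*(1/366372) - 106170*1/137188 = 395185/366372 - 53085/68594 = 3829231135/12565460484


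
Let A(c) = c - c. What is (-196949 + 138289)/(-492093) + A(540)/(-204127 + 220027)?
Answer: 8380/70299 ≈ 0.11921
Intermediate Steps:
A(c) = 0
(-196949 + 138289)/(-492093) + A(540)/(-204127 + 220027) = (-196949 + 138289)/(-492093) + 0/(-204127 + 220027) = -58660*(-1/492093) + 0/15900 = 8380/70299 + 0*(1/15900) = 8380/70299 + 0 = 8380/70299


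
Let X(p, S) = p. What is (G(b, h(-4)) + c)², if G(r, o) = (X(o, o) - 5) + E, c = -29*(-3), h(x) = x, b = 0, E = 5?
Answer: 6889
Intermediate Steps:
c = 87
G(r, o) = o (G(r, o) = (o - 5) + 5 = (-5 + o) + 5 = o)
(G(b, h(-4)) + c)² = (-4 + 87)² = 83² = 6889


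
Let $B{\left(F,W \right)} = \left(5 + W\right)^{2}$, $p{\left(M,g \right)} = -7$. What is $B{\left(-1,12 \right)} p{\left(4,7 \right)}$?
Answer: $-2023$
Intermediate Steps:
$B{\left(-1,12 \right)} p{\left(4,7 \right)} = \left(5 + 12\right)^{2} \left(-7\right) = 17^{2} \left(-7\right) = 289 \left(-7\right) = -2023$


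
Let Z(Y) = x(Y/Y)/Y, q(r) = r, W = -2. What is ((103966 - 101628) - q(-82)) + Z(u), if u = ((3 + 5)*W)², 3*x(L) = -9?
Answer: 619517/256 ≈ 2420.0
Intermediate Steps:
x(L) = -3 (x(L) = (⅓)*(-9) = -3)
u = 256 (u = ((3 + 5)*(-2))² = (8*(-2))² = (-16)² = 256)
Z(Y) = -3/Y
((103966 - 101628) - q(-82)) + Z(u) = ((103966 - 101628) - 1*(-82)) - 3/256 = (2338 + 82) - 3*1/256 = 2420 - 3/256 = 619517/256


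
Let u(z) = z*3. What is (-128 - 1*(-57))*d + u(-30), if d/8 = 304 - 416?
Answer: 63526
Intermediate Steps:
u(z) = 3*z
d = -896 (d = 8*(304 - 416) = 8*(-112) = -896)
(-128 - 1*(-57))*d + u(-30) = (-128 - 1*(-57))*(-896) + 3*(-30) = (-128 + 57)*(-896) - 90 = -71*(-896) - 90 = 63616 - 90 = 63526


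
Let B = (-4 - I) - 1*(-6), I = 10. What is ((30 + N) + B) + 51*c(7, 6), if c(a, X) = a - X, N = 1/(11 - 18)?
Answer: 510/7 ≈ 72.857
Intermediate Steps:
N = -⅐ (N = 1/(-7) = -⅐ ≈ -0.14286)
B = -8 (B = (-4 - 1*10) - 1*(-6) = (-4 - 10) + 6 = -14 + 6 = -8)
((30 + N) + B) + 51*c(7, 6) = ((30 - ⅐) - 8) + 51*(7 - 1*6) = (209/7 - 8) + 51*(7 - 6) = 153/7 + 51*1 = 153/7 + 51 = 510/7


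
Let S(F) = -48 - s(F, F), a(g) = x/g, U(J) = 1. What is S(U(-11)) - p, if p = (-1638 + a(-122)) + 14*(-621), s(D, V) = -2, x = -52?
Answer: 627420/61 ≈ 10286.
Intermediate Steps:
a(g) = -52/g
p = -630226/61 (p = (-1638 - 52/(-122)) + 14*(-621) = (-1638 - 52*(-1/122)) - 8694 = (-1638 + 26/61) - 8694 = -99892/61 - 8694 = -630226/61 ≈ -10332.)
S(F) = -46 (S(F) = -48 - 1*(-2) = -48 + 2 = -46)
S(U(-11)) - p = -46 - 1*(-630226/61) = -46 + 630226/61 = 627420/61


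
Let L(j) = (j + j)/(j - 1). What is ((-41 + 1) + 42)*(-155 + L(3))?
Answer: -304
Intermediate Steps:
L(j) = 2*j/(-1 + j) (L(j) = (2*j)/(-1 + j) = 2*j/(-1 + j))
((-41 + 1) + 42)*(-155 + L(3)) = ((-41 + 1) + 42)*(-155 + 2*3/(-1 + 3)) = (-40 + 42)*(-155 + 2*3/2) = 2*(-155 + 2*3*(½)) = 2*(-155 + 3) = 2*(-152) = -304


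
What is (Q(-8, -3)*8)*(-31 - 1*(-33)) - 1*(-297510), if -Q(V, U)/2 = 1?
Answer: 297478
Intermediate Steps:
Q(V, U) = -2 (Q(V, U) = -2*1 = -2)
(Q(-8, -3)*8)*(-31 - 1*(-33)) - 1*(-297510) = (-2*8)*(-31 - 1*(-33)) - 1*(-297510) = -16*(-31 + 33) + 297510 = -16*2 + 297510 = -32 + 297510 = 297478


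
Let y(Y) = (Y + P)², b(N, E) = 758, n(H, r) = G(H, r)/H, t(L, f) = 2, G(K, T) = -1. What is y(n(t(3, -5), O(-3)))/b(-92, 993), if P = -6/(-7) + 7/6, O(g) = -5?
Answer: 512/167139 ≈ 0.0030633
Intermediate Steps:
n(H, r) = -1/H
P = 85/42 (P = -6*(-⅐) + 7*(⅙) = 6/7 + 7/6 = 85/42 ≈ 2.0238)
y(Y) = (85/42 + Y)² (y(Y) = (Y + 85/42)² = (85/42 + Y)²)
y(n(t(3, -5), O(-3)))/b(-92, 993) = ((85 + 42*(-1/2))²/1764)/758 = ((85 + 42*(-1*½))²/1764)*(1/758) = ((85 + 42*(-½))²/1764)*(1/758) = ((85 - 21)²/1764)*(1/758) = ((1/1764)*64²)*(1/758) = ((1/1764)*4096)*(1/758) = (1024/441)*(1/758) = 512/167139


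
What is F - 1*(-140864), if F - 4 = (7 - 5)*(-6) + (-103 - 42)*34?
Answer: 135926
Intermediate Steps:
F = -4938 (F = 4 + ((7 - 5)*(-6) + (-103 - 42)*34) = 4 + (2*(-6) - 145*34) = 4 + (-12 - 4930) = 4 - 4942 = -4938)
F - 1*(-140864) = -4938 - 1*(-140864) = -4938 + 140864 = 135926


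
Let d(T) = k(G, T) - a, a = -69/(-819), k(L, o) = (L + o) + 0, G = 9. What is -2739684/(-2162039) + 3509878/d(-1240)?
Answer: -1035368926331121/363315519677 ≈ -2849.8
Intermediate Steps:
k(L, o) = L + o
a = 23/273 (a = -69*(-1/819) = 23/273 ≈ 0.084249)
d(T) = 2434/273 + T (d(T) = (9 + T) - 1*23/273 = (9 + T) - 23/273 = 2434/273 + T)
-2739684/(-2162039) + 3509878/d(-1240) = -2739684/(-2162039) + 3509878/(2434/273 - 1240) = -2739684*(-1/2162039) + 3509878/(-336086/273) = 2739684/2162039 + 3509878*(-273/336086) = 2739684/2162039 - 479098347/168043 = -1035368926331121/363315519677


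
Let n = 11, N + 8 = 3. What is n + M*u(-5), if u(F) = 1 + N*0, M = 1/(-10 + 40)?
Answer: 331/30 ≈ 11.033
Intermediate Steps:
N = -5 (N = -8 + 3 = -5)
M = 1/30 ≈ 0.033333
u(F) = 1 (u(F) = 1 - 5*0 = 1 + 0 = 1)
n + M*u(-5) = 11 + (1/30)*1 = 11 + 1/30 = 331/30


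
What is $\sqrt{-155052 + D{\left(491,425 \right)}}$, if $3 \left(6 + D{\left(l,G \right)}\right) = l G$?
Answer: $\frac{i \sqrt{769497}}{3} \approx 292.4 i$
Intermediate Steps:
$D{\left(l,G \right)} = -6 + \frac{G l}{3}$ ($D{\left(l,G \right)} = -6 + \frac{l G}{3} = -6 + \frac{G l}{3}$)
$\sqrt{-155052 + D{\left(491,425 \right)}} = \sqrt{-155052 - \left(6 - \frac{208675}{3}\right)} = \sqrt{-155052 + \left(-6 + \frac{208675}{3}\right)} = \sqrt{-155052 + \frac{208657}{3}} = \sqrt{- \frac{256499}{3}} = \frac{i \sqrt{769497}}{3}$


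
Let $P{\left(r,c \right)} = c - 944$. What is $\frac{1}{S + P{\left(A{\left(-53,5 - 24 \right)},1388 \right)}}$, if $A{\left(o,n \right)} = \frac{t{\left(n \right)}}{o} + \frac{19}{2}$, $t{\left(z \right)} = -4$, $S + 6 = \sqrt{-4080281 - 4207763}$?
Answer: $\frac{219}{4239944} - \frac{i \sqrt{2072011}}{4239944} \approx 5.1652 \cdot 10^{-5} - 0.0003395 i$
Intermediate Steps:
$S = -6 + 2 i \sqrt{2072011}$ ($S = -6 + \sqrt{-4080281 - 4207763} = -6 + \sqrt{-8288044} = -6 + 2 i \sqrt{2072011} \approx -6.0 + 2878.9 i$)
$A{\left(o,n \right)} = \frac{19}{2} - \frac{4}{o}$ ($A{\left(o,n \right)} = - \frac{4}{o} + \frac{19}{2} = \frac{19}{2} - \frac{4}{o}$)
$P{\left(r,c \right)} = -944 + c$
$\frac{1}{S + P{\left(A{\left(-53,5 - 24 \right)},1388 \right)}} = \frac{1}{\left(-6 + 2 i \sqrt{2072011}\right) + \left(-944 + 1388\right)} = \frac{1}{\left(-6 + 2 i \sqrt{2072011}\right) + 444} = \frac{1}{438 + 2 i \sqrt{2072011}}$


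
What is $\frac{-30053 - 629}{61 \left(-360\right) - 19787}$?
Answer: $\frac{30682}{41747} \approx 0.73495$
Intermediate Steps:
$\frac{-30053 - 629}{61 \left(-360\right) - 19787} = - \frac{30682}{-21960 - 19787} = - \frac{30682}{-41747} = \left(-30682\right) \left(- \frac{1}{41747}\right) = \frac{30682}{41747}$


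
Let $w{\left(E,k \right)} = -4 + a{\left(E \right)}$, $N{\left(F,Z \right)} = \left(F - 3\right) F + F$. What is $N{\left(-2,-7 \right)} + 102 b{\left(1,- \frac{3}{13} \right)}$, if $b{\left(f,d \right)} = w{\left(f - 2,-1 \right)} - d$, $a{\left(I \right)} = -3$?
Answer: $- \frac{8872}{13} \approx -682.46$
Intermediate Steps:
$N{\left(F,Z \right)} = F + F \left(-3 + F\right)$ ($N{\left(F,Z \right)} = \left(-3 + F\right) F + F = F \left(-3 + F\right) + F = F + F \left(-3 + F\right)$)
$w{\left(E,k \right)} = -7$ ($w{\left(E,k \right)} = -4 - 3 = -7$)
$b{\left(f,d \right)} = -7 - d$
$N{\left(-2,-7 \right)} + 102 b{\left(1,- \frac{3}{13} \right)} = - 2 \left(-2 - 2\right) + 102 \left(-7 - - \frac{3}{13}\right) = \left(-2\right) \left(-4\right) + 102 \left(-7 - \left(-3\right) \frac{1}{13}\right) = 8 + 102 \left(-7 - - \frac{3}{13}\right) = 8 + 102 \left(-7 + \frac{3}{13}\right) = 8 + 102 \left(- \frac{88}{13}\right) = 8 - \frac{8976}{13} = - \frac{8872}{13}$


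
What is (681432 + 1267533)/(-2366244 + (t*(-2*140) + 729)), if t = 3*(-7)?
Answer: -129931/157309 ≈ -0.82596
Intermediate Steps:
t = -21
(681432 + 1267533)/(-2366244 + (t*(-2*140) + 729)) = (681432 + 1267533)/(-2366244 + (-(-42)*140 + 729)) = 1948965/(-2366244 + (-21*(-280) + 729)) = 1948965/(-2366244 + (5880 + 729)) = 1948965/(-2366244 + 6609) = 1948965/(-2359635) = 1948965*(-1/2359635) = -129931/157309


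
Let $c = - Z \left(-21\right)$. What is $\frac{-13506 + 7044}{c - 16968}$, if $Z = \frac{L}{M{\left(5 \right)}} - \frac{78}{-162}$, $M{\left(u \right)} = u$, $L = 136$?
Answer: $\frac{290790}{737401} \approx 0.39434$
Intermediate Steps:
$Z = \frac{3737}{135}$ ($Z = \frac{136}{5} - \frac{78}{-162} = 136 \cdot \frac{1}{5} - - \frac{13}{27} = \frac{136}{5} + \frac{13}{27} = \frac{3737}{135} \approx 27.681$)
$c = \frac{26159}{45}$ ($c = - \frac{3737 \left(-21\right)}{135} = \left(-1\right) \left(- \frac{26159}{45}\right) = \frac{26159}{45} \approx 581.31$)
$\frac{-13506 + 7044}{c - 16968} = \frac{-13506 + 7044}{\frac{26159}{45} - 16968} = - \frac{6462}{- \frac{737401}{45}} = \left(-6462\right) \left(- \frac{45}{737401}\right) = \frac{290790}{737401}$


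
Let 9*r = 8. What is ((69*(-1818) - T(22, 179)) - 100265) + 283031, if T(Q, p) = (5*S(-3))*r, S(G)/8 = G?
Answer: 172292/3 ≈ 57431.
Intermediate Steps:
r = 8/9 (r = (1/9)*8 = 8/9 ≈ 0.88889)
S(G) = 8*G
T(Q, p) = -320/3 (T(Q, p) = (5*(8*(-3)))*(8/9) = (5*(-24))*(8/9) = -120*8/9 = -320/3)
((69*(-1818) - T(22, 179)) - 100265) + 283031 = ((69*(-1818) - 1*(-320/3)) - 100265) + 283031 = ((-125442 + 320/3) - 100265) + 283031 = (-376006/3 - 100265) + 283031 = -676801/3 + 283031 = 172292/3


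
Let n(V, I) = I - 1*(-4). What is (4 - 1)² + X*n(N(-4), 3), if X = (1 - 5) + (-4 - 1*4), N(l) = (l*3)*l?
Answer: -75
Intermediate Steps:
N(l) = 3*l² (N(l) = (3*l)*l = 3*l²)
n(V, I) = 4 + I (n(V, I) = I + 4 = 4 + I)
X = -12 (X = -4 + (-4 - 4) = -4 - 8 = -12)
(4 - 1)² + X*n(N(-4), 3) = (4 - 1)² - 12*(4 + 3) = 3² - 12*7 = 9 - 84 = -75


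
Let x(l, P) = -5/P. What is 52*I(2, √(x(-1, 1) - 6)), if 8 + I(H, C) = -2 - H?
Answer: -624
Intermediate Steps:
I(H, C) = -10 - H (I(H, C) = -8 + (-2 - H) = -10 - H)
52*I(2, √(x(-1, 1) - 6)) = 52*(-10 - 1*2) = 52*(-10 - 2) = 52*(-12) = -624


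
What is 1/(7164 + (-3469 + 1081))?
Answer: 1/4776 ≈ 0.00020938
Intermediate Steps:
1/(7164 + (-3469 + 1081)) = 1/(7164 - 2388) = 1/4776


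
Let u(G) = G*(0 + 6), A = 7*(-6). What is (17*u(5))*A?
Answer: -21420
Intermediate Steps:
A = -42
u(G) = 6*G (u(G) = G*6 = 6*G)
(17*u(5))*A = (17*(6*5))*(-42) = (17*30)*(-42) = 510*(-42) = -21420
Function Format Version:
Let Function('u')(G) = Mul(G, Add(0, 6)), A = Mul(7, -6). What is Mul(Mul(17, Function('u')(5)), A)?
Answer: -21420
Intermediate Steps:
A = -42
Function('u')(G) = Mul(6, G) (Function('u')(G) = Mul(G, 6) = Mul(6, G))
Mul(Mul(17, Function('u')(5)), A) = Mul(Mul(17, Mul(6, 5)), -42) = Mul(Mul(17, 30), -42) = Mul(510, -42) = -21420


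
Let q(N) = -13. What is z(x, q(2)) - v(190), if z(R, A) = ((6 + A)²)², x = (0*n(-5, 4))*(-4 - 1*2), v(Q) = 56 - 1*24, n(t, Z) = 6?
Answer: 2369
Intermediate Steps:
v(Q) = 32 (v(Q) = 56 - 24 = 32)
x = 0 (x = (0*6)*(-4 - 1*2) = 0*(-4 - 2) = 0*(-6) = 0)
z(R, A) = (6 + A)⁴
z(x, q(2)) - v(190) = (6 - 13)⁴ - 1*32 = (-7)⁴ - 32 = 2401 - 32 = 2369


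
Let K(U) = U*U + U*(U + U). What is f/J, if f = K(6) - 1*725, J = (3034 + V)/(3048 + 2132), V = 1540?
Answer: -1598030/2287 ≈ -698.75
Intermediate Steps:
K(U) = 3*U² (K(U) = U² + U*(2*U) = U² + 2*U² = 3*U²)
J = 2287/2590 (J = (3034 + 1540)/(3048 + 2132) = 4574/5180 = 4574*(1/5180) = 2287/2590 ≈ 0.88301)
f = -617 (f = 3*6² - 1*725 = 3*36 - 725 = 108 - 725 = -617)
f/J = -617/2287/2590 = -617*2590/2287 = -1598030/2287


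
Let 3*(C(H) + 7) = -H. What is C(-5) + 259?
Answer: 761/3 ≈ 253.67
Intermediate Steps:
C(H) = -7 - H/3 (C(H) = -7 + (-H)/3 = -7 - H/3)
C(-5) + 259 = (-7 - ⅓*(-5)) + 259 = (-7 + 5/3) + 259 = -16/3 + 259 = 761/3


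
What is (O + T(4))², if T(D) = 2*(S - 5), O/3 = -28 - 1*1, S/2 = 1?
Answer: 8649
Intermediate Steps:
S = 2 (S = 2*1 = 2)
O = -87 (O = 3*(-28 - 1*1) = 3*(-28 - 1) = 3*(-29) = -87)
T(D) = -6 (T(D) = 2*(2 - 5) = 2*(-3) = -6)
(O + T(4))² = (-87 - 6)² = (-93)² = 8649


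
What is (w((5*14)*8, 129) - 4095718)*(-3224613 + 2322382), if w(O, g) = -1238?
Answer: 3696400708836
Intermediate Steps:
(w((5*14)*8, 129) - 4095718)*(-3224613 + 2322382) = (-1238 - 4095718)*(-3224613 + 2322382) = -4096956*(-902231) = 3696400708836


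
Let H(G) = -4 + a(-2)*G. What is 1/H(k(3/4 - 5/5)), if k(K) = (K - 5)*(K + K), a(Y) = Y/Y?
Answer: -8/11 ≈ -0.72727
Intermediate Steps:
a(Y) = 1
k(K) = 2*K*(-5 + K) (k(K) = (-5 + K)*(2*K) = 2*K*(-5 + K))
H(G) = -4 + G (H(G) = -4 + 1*G = -4 + G)
1/H(k(3/4 - 5/5)) = 1/(-4 + 2*(3/4 - 5/5)*(-5 + (3/4 - 5/5))) = 1/(-4 + 2*(3*(1/4) - 5*1/5)*(-5 + (3*(1/4) - 5*1/5))) = 1/(-4 + 2*(3/4 - 1)*(-5 + (3/4 - 1))) = 1/(-4 + 2*(-1/4)*(-5 - 1/4)) = 1/(-4 + 2*(-1/4)*(-21/4)) = 1/(-4 + 21/8) = 1/(-11/8) = -8/11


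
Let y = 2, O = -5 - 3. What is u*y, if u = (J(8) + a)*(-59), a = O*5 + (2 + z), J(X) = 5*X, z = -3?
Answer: 118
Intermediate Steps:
O = -8
a = -41 (a = -8*5 + (2 - 3) = -40 - 1 = -41)
u = 59 (u = (5*8 - 41)*(-59) = (40 - 41)*(-59) = -1*(-59) = 59)
u*y = 59*2 = 118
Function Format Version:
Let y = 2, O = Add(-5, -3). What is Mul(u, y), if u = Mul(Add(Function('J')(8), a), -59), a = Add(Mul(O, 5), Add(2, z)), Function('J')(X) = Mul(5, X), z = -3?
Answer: 118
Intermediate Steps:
O = -8
a = -41 (a = Add(Mul(-8, 5), Add(2, -3)) = Add(-40, -1) = -41)
u = 59 (u = Mul(Add(Mul(5, 8), -41), -59) = Mul(Add(40, -41), -59) = Mul(-1, -59) = 59)
Mul(u, y) = Mul(59, 2) = 118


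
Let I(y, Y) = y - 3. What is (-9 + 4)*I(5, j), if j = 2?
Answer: -10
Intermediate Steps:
I(y, Y) = -3 + y
(-9 + 4)*I(5, j) = (-9 + 4)*(-3 + 5) = -5*2 = -10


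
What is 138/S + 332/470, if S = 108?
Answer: 8393/4230 ≈ 1.9842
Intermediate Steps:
138/S + 332/470 = 138/108 + 332/470 = 138*(1/108) + 332*(1/470) = 23/18 + 166/235 = 8393/4230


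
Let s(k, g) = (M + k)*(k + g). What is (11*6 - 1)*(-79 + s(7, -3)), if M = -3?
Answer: -4095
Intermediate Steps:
s(k, g) = (-3 + k)*(g + k) (s(k, g) = (-3 + k)*(k + g) = (-3 + k)*(g + k))
(11*6 - 1)*(-79 + s(7, -3)) = (11*6 - 1)*(-79 + (7² - 3*(-3) - 3*7 - 3*7)) = (66 - 1)*(-79 + (49 + 9 - 21 - 21)) = 65*(-79 + 16) = 65*(-63) = -4095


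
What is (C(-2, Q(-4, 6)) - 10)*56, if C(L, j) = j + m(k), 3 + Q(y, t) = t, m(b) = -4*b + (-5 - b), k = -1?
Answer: -392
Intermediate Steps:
m(b) = -5 - 5*b
Q(y, t) = -3 + t
C(L, j) = j (C(L, j) = j + (-5 - 5*(-1)) = j + (-5 + 5) = j + 0 = j)
(C(-2, Q(-4, 6)) - 10)*56 = ((-3 + 6) - 10)*56 = (3 - 10)*56 = -7*56 = -392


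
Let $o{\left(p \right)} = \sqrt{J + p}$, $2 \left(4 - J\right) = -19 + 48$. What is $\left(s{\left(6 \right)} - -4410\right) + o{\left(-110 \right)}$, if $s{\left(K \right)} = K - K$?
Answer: $4410 + \frac{i \sqrt{482}}{2} \approx 4410.0 + 10.977 i$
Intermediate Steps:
$J = - \frac{21}{2}$ ($J = 4 - \frac{-19 + 48}{2} = 4 - \frac{29}{2} = - \frac{21}{2} \approx -10.5$)
$s{\left(K \right)} = 0$
$o{\left(p \right)} = \sqrt{- \frac{21}{2} + p}$
$\left(s{\left(6 \right)} - -4410\right) + o{\left(-110 \right)} = \left(0 - -4410\right) + \frac{\sqrt{-42 + 4 \left(-110\right)}}{2} = \left(0 + 4410\right) + \frac{\sqrt{-42 - 440}}{2} = 4410 + \frac{\sqrt{-482}}{2} = 4410 + \frac{i \sqrt{482}}{2}$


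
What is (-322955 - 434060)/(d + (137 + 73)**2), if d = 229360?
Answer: -151403/54692 ≈ -2.7683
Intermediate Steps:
(-322955 - 434060)/(d + (137 + 73)**2) = (-322955 - 434060)/(229360 + (137 + 73)**2) = -757015/(229360 + 210**2) = -757015/(229360 + 44100) = -757015/273460 = -757015*1/273460 = -151403/54692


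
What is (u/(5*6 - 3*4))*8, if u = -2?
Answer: -8/9 ≈ -0.88889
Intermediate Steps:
(u/(5*6 - 3*4))*8 = (-2/(5*6 - 3*4))*8 = (-2/(30 - 12))*8 = (-2/18)*8 = ((1/18)*(-2))*8 = -1/9*8 = -8/9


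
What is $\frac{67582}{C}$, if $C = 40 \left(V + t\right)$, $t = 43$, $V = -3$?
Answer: $\frac{33791}{800} \approx 42.239$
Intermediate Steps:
$C = 1600$ ($C = 40 \left(-3 + 43\right) = 40 \cdot 40 = 1600$)
$\frac{67582}{C} = \frac{67582}{1600} = 67582 \cdot \frac{1}{1600} = \frac{33791}{800}$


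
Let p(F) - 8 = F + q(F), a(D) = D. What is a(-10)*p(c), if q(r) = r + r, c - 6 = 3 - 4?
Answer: -230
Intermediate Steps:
c = 5 (c = 6 + (3 - 4) = 6 - 1 = 5)
q(r) = 2*r
p(F) = 8 + 3*F (p(F) = 8 + (F + 2*F) = 8 + 3*F)
a(-10)*p(c) = -10*(8 + 3*5) = -10*(8 + 15) = -10*23 = -230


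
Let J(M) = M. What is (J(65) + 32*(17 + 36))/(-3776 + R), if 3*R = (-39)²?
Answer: -1761/3269 ≈ -0.53870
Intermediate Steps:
R = 507 (R = (⅓)*(-39)² = (⅓)*1521 = 507)
(J(65) + 32*(17 + 36))/(-3776 + R) = (65 + 32*(17 + 36))/(-3776 + 507) = (65 + 32*53)/(-3269) = (65 + 1696)*(-1/3269) = 1761*(-1/3269) = -1761/3269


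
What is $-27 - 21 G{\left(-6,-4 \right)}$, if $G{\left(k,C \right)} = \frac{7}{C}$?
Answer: $\frac{39}{4} \approx 9.75$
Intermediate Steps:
$-27 - 21 G{\left(-6,-4 \right)} = -27 - 21 \frac{7}{-4} = -27 - 21 \cdot 7 \left(- \frac{1}{4}\right) = -27 - - \frac{147}{4} = -27 + \frac{147}{4} = \frac{39}{4}$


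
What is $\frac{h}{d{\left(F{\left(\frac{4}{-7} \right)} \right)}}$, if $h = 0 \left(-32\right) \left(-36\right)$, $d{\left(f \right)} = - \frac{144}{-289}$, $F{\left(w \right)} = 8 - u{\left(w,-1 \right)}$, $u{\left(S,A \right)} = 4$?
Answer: $0$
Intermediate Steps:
$F{\left(w \right)} = 4$ ($F{\left(w \right)} = 8 - 4 = 4$)
$d{\left(f \right)} = \frac{144}{289}$ ($d{\left(f \right)} = \left(-144\right) \left(- \frac{1}{289}\right) = \frac{144}{289}$)
$h = 0$ ($h = 0 \left(-36\right) = 0$)
$\frac{h}{d{\left(F{\left(\frac{4}{-7} \right)} \right)}} = \frac{0}{\frac{144}{289}} = 0 \cdot \frac{289}{144} = 0$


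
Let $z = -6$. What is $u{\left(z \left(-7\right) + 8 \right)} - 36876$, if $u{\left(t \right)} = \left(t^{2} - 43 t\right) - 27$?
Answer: $-36553$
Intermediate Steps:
$u{\left(t \right)} = -27 + t^{2} - 43 t$
$u{\left(z \left(-7\right) + 8 \right)} - 36876 = \left(-27 + \left(\left(-6\right) \left(-7\right) + 8\right)^{2} - 43 \left(\left(-6\right) \left(-7\right) + 8\right)\right) - 36876 = \left(-27 + \left(42 + 8\right)^{2} - 43 \left(42 + 8\right)\right) - 36876 = \left(-27 + 50^{2} - 2150\right) - 36876 = \left(-27 + 2500 - 2150\right) - 36876 = 323 - 36876 = -36553$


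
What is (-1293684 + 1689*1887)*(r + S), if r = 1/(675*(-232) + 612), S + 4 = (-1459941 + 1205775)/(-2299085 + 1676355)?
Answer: -110106977909205673/16189734540 ≈ -6.8010e+6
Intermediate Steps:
S = -1118377/311365 (S = -4 + (-1459941 + 1205775)/(-2299085 + 1676355) = -4 - 254166/(-622730) = -4 - 254166*(-1/622730) = -4 + 127083/311365 = -1118377/311365 ≈ -3.5919)
r = -1/155988 (r = 1/(-156600 + 612) = 1/(-155988) = -1/155988 ≈ -6.4108e-6)
(-1293684 + 1689*1887)*(r + S) = (-1293684 + 1689*1887)*(-1/155988 - 1118377/311365) = (-1293684 + 3187143)*(-174453702841/48569203620) = 1893459*(-174453702841/48569203620) = -110106977909205673/16189734540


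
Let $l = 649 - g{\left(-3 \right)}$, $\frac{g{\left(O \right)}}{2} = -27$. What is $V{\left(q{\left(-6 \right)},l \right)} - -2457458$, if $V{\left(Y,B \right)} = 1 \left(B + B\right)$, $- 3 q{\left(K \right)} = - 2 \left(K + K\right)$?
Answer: $2458864$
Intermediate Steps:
$g{\left(O \right)} = -54$ ($g{\left(O \right)} = 2 \left(-27\right) = -54$)
$q{\left(K \right)} = \frac{4 K}{3}$ ($q{\left(K \right)} = - \frac{\left(-2\right) \left(K + K\right)}{3} = - \frac{\left(-2\right) 2 K}{3} = - \frac{\left(-4\right) K}{3} = \frac{4 K}{3}$)
$l = 703$ ($l = 649 - -54 = 649 + 54 = 703$)
$V{\left(Y,B \right)} = 2 B$ ($V{\left(Y,B \right)} = 1 \cdot 2 B = 2 B$)
$V{\left(q{\left(-6 \right)},l \right)} - -2457458 = 2 \cdot 703 - -2457458 = 1406 + 2457458 = 2458864$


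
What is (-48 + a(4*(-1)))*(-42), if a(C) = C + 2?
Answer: 2100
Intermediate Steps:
a(C) = 2 + C
(-48 + a(4*(-1)))*(-42) = (-48 + (2 + 4*(-1)))*(-42) = (-48 + (2 - 4))*(-42) = (-48 - 2)*(-42) = -50*(-42) = 2100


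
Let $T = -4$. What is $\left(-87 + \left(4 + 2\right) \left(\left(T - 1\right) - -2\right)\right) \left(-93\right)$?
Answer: $9765$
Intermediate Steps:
$\left(-87 + \left(4 + 2\right) \left(\left(T - 1\right) - -2\right)\right) \left(-93\right) = \left(-87 + \left(4 + 2\right) \left(\left(-4 - 1\right) - -2\right)\right) \left(-93\right) = \left(-87 + 6 \left(-5 + 2\right)\right) \left(-93\right) = \left(-87 + 6 \left(-3\right)\right) \left(-93\right) = \left(-87 - 18\right) \left(-93\right) = \left(-105\right) \left(-93\right) = 9765$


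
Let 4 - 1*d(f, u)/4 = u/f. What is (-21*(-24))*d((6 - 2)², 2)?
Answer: 7812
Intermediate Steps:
d(f, u) = 16 - 4*u/f
(-21*(-24))*d((6 - 2)², 2) = (-21*(-24))*(16 - 4*2/(6 - 2)²) = 504*(16 - 4*2/4²) = 504*(16 - 4*2/16) = 504*(16 - 4*2*1/16) = 504*(16 - ½) = 504*(31/2) = 7812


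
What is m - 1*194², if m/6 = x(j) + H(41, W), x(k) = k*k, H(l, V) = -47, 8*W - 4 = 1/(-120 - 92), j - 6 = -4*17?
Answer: -14854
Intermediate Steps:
j = -62 (j = 6 - 4*17 = 6 - 68 = -62)
W = 847/1696 (W = ½ + 1/(8*(-120 - 92)) = ½ + (⅛)/(-212) = ½ + (⅛)*(-1/212) = ½ - 1/1696 = 847/1696 ≈ 0.49941)
x(k) = k²
m = 22782 (m = 6*((-62)² - 47) = 6*(3844 - 47) = 6*3797 = 22782)
m - 1*194² = 22782 - 1*194² = 22782 - 1*37636 = 22782 - 37636 = -14854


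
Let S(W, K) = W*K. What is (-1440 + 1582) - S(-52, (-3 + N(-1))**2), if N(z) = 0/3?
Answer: 610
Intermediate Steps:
N(z) = 0 (N(z) = 0*(1/3) = 0)
S(W, K) = K*W
(-1440 + 1582) - S(-52, (-3 + N(-1))**2) = (-1440 + 1582) - (-3 + 0)**2*(-52) = 142 - (-3)**2*(-52) = 142 - 9*(-52) = 142 - 1*(-468) = 142 + 468 = 610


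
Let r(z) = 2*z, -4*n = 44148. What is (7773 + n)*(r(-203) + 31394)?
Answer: -101144832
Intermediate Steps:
n = -11037 (n = -1/4*44148 = -11037)
(7773 + n)*(r(-203) + 31394) = (7773 - 11037)*(2*(-203) + 31394) = -3264*(-406 + 31394) = -3264*30988 = -101144832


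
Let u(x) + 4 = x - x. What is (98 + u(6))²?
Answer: 8836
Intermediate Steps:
u(x) = -4 (u(x) = -4 + (x - x) = -4 + 0 = -4)
(98 + u(6))² = (98 - 4)² = 94² = 8836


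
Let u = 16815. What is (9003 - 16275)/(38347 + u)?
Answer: -3636/27581 ≈ -0.13183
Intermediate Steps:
(9003 - 16275)/(38347 + u) = (9003 - 16275)/(38347 + 16815) = -7272/55162 = -7272*1/55162 = -3636/27581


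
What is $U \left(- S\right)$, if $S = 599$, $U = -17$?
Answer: $10183$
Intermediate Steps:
$U \left(- S\right) = - 17 \left(\left(-1\right) 599\right) = \left(-17\right) \left(-599\right) = 10183$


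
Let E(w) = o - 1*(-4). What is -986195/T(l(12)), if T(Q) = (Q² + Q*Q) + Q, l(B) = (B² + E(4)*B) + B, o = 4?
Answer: -28177/3636 ≈ -7.7495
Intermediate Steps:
E(w) = 8 (E(w) = 4 - 1*(-4) = 4 + 4 = 8)
l(B) = B² + 9*B (l(B) = (B² + 8*B) + B = B² + 9*B)
T(Q) = Q + 2*Q² (T(Q) = (Q² + Q²) + Q = 2*Q² + Q = Q + 2*Q²)
-986195/T(l(12)) = -986195*1/(12*(1 + 2*(12*(9 + 12)))*(9 + 12)) = -986195*1/(252*(1 + 2*(12*21))) = -986195*1/(252*(1 + 2*252)) = -986195*1/(252*(1 + 504)) = -986195/(252*505) = -986195/127260 = -986195*1/127260 = -28177/3636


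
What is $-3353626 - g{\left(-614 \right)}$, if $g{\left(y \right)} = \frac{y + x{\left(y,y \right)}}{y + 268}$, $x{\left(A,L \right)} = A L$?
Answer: $- \frac{579989107}{173} \approx -3.3525 \cdot 10^{6}$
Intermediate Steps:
$g{\left(y \right)} = \frac{y + y^{2}}{268 + y}$ ($g{\left(y \right)} = \frac{y + y y}{y + 268} = \frac{y + y^{2}}{268 + y}$)
$-3353626 - g{\left(-614 \right)} = -3353626 - - \frac{614 \left(1 - 614\right)}{268 - 614} = -3353626 - \left(-614\right) \frac{1}{-346} \left(-613\right) = -3353626 - \left(-614\right) \left(- \frac{1}{346}\right) \left(-613\right) = -3353626 - - \frac{188191}{173} = -3353626 + \frac{188191}{173} = - \frac{579989107}{173}$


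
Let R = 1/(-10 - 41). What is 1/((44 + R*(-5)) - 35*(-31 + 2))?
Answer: 51/54014 ≈ 0.00094420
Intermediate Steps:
R = -1/51 (R = 1/(-51) = -1/51 ≈ -0.019608)
1/((44 + R*(-5)) - 35*(-31 + 2)) = 1/((44 - 1/51*(-5)) - 35*(-31 + 2)) = 1/((44 + 5/51) - 35*(-29)) = 1/(2249/51 + 1015) = 1/(54014/51) = 51/54014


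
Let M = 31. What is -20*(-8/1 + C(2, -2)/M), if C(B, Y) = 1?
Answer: 4940/31 ≈ 159.35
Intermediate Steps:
-20*(-8/1 + C(2, -2)/M) = -20*(-8/1 + 1/31) = -20*(-8*1 + 1*(1/31)) = -20*(-8 + 1/31) = -20*(-247/31) = 4940/31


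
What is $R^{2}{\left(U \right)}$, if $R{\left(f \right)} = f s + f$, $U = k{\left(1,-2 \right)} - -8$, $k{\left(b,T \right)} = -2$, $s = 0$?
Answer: $36$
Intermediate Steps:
$U = 6$ ($U = -2 - -8 = -2 + 8 = 6$)
$R{\left(f \right)} = f$ ($R{\left(f \right)} = f 0 + f = 0 + f = f$)
$R^{2}{\left(U \right)} = 6^{2} = 36$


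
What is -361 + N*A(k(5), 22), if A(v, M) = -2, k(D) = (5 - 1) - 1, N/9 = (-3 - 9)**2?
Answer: -2953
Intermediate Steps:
N = 1296 (N = 9*(-3 - 9)**2 = 9*(-12)**2 = 9*144 = 1296)
k(D) = 3 (k(D) = 4 - 1 = 3)
-361 + N*A(k(5), 22) = -361 + 1296*(-2) = -361 - 2592 = -2953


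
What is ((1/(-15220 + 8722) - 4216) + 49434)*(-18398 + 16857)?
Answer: -452786733583/6498 ≈ -6.9681e+7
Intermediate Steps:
((1/(-15220 + 8722) - 4216) + 49434)*(-18398 + 16857) = ((1/(-6498) - 4216) + 49434)*(-1541) = ((-1/6498 - 4216) + 49434)*(-1541) = (-27395569/6498 + 49434)*(-1541) = (293826563/6498)*(-1541) = -452786733583/6498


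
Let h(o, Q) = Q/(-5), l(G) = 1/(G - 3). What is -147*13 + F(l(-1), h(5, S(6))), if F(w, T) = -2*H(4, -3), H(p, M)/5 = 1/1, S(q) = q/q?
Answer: -1921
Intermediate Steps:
l(G) = 1/(-3 + G)
S(q) = 1
H(p, M) = 5 (H(p, M) = 5/1 = 5*1 = 5)
h(o, Q) = -Q/5 (h(o, Q) = Q*(-⅕) = -Q/5)
F(w, T) = -10 (F(w, T) = -2*5 = -10)
-147*13 + F(l(-1), h(5, S(6))) = -147*13 - 10 = -1911 - 10 = -1921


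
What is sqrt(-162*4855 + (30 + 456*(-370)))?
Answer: 40*I*sqrt(597) ≈ 977.34*I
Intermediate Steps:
sqrt(-162*4855 + (30 + 456*(-370))) = sqrt(-786510 + (30 - 168720)) = sqrt(-786510 - 168690) = sqrt(-955200) = 40*I*sqrt(597)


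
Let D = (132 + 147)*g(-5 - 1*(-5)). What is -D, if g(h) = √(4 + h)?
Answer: -558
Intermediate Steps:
D = 558 (D = (132 + 147)*√(4 + (-5 - 1*(-5))) = 279*√(4 + (-5 + 5)) = 279*√(4 + 0) = 279*√4 = 279*2 = 558)
-D = -1*558 = -558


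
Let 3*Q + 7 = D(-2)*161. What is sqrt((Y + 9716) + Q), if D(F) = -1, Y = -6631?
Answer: sqrt(3029) ≈ 55.036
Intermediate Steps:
Q = -56 (Q = -7/3 + (-1*161)/3 = -7/3 + (1/3)*(-161) = -7/3 - 161/3 = -56)
sqrt((Y + 9716) + Q) = sqrt((-6631 + 9716) - 56) = sqrt(3085 - 56) = sqrt(3029)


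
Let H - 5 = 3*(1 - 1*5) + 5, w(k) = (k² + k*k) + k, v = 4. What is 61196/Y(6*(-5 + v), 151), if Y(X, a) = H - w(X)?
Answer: -15299/17 ≈ -899.94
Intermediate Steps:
w(k) = k + 2*k² (w(k) = (k² + k²) + k = 2*k² + k = k + 2*k²)
H = -2 (H = 5 + (3*(1 - 1*5) + 5) = 5 + (3*(1 - 5) + 5) = 5 + (3*(-4) + 5) = 5 + (-12 + 5) = 5 - 7 = -2)
Y(X, a) = -2 - X*(1 + 2*X)
61196/Y(6*(-5 + v), 151) = 61196/(-2 - 6*(-5 + 4)*(1 + 2*(6*(-5 + 4)))) = 61196/(-2 - 6*(-1)*(1 + 2*(6*(-1)))) = 61196/(-2 - 1*(-6)*(1 + 2*(-6))) = 61196/(-2 - 1*(-6)*(1 - 12)) = 61196/(-2 - 1*(-6)*(-11)) = 61196/(-2 - 66) = 61196/(-68) = 61196*(-1/68) = -15299/17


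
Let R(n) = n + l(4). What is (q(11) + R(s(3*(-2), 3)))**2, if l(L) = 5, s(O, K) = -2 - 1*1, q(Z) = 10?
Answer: 144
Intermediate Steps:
s(O, K) = -3 (s(O, K) = -2 - 1 = -3)
R(n) = 5 + n (R(n) = n + 5 = 5 + n)
(q(11) + R(s(3*(-2), 3)))**2 = (10 + (5 - 3))**2 = (10 + 2)**2 = 12**2 = 144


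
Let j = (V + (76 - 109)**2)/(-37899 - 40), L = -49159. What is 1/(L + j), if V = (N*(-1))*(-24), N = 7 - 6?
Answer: -37939/1865044414 ≈ -2.0342e-5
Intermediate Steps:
N = 1
V = 24 (V = (1*(-1))*(-24) = -1*(-24) = 24)
j = -1113/37939 (j = (24 + (76 - 109)**2)/(-37899 - 40) = (24 + (-33)**2)/(-37939) = (24 + 1089)*(-1/37939) = 1113*(-1/37939) = -1113/37939 ≈ -0.029337)
1/(L + j) = 1/(-49159 - 1113/37939) = 1/(-1865044414/37939) = -37939/1865044414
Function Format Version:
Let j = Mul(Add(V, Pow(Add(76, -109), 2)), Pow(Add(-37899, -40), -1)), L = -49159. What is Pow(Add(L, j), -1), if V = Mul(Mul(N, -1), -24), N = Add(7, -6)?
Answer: Rational(-37939, 1865044414) ≈ -2.0342e-5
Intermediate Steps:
N = 1
V = 24 (V = Mul(Mul(1, -1), -24) = Mul(-1, -24) = 24)
j = Rational(-1113, 37939) (j = Mul(Add(24, Pow(Add(76, -109), 2)), Pow(Add(-37899, -40), -1)) = Mul(Add(24, Pow(-33, 2)), Pow(-37939, -1)) = Mul(Add(24, 1089), Rational(-1, 37939)) = Mul(1113, Rational(-1, 37939)) = Rational(-1113, 37939) ≈ -0.029337)
Pow(Add(L, j), -1) = Pow(Add(-49159, Rational(-1113, 37939)), -1) = Pow(Rational(-1865044414, 37939), -1) = Rational(-37939, 1865044414)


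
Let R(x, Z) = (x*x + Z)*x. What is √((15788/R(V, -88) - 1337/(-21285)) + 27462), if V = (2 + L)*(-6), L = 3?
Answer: √227866128347629310/2880570 ≈ 165.71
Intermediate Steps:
V = -30 (V = (2 + 3)*(-6) = 5*(-6) = -30)
R(x, Z) = x*(Z + x²) (R(x, Z) = (x² + Z)*x = (Z + x²)*x = x*(Z + x²))
√((15788/R(V, -88) - 1337/(-21285)) + 27462) = √((15788/((-30*(-88 + (-30)²))) - 1337/(-21285)) + 27462) = √((15788/((-30*(-88 + 900))) - 1337*(-1/21285)) + 27462) = √((15788/((-30*812)) + 1337/21285) + 27462) = √((15788/(-24360) + 1337/21285) + 27462) = √((15788*(-1/24360) + 1337/21285) + 27462) = √((-3947/6090 + 1337/21285) + 27462) = √(-5057971/8641710 + 27462) = √(237313582049/8641710) = √227866128347629310/2880570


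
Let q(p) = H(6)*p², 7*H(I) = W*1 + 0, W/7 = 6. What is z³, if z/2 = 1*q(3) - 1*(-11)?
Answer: 2197000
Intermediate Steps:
W = 42 (W = 7*6 = 42)
H(I) = 6 (H(I) = (42*1 + 0)/7 = (42 + 0)/7 = (⅐)*42 = 6)
q(p) = 6*p²
z = 130 (z = 2*(1*(6*3²) - 1*(-11)) = 2*(1*(6*9) + 11) = 2*(1*54 + 11) = 2*(54 + 11) = 2*65 = 130)
z³ = 130³ = 2197000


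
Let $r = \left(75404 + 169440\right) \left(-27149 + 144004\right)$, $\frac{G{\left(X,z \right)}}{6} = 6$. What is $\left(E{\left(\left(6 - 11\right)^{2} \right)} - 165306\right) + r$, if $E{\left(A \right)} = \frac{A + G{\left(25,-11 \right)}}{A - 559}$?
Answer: $\frac{15278316887615}{534} \approx 2.8611 \cdot 10^{10}$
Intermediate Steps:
$G{\left(X,z \right)} = 36$ ($G{\left(X,z \right)} = 6 \cdot 6 = 36$)
$r = 28611245620$ ($r = 244844 \cdot 116855 = 28611245620$)
$E{\left(A \right)} = \frac{36 + A}{-559 + A}$ ($E{\left(A \right)} = \frac{A + 36}{A - 559} = \frac{36 + A}{-559 + A}$)
$\left(E{\left(\left(6 - 11\right)^{2} \right)} - 165306\right) + r = \left(\frac{36 + \left(6 - 11\right)^{2}}{-559 + \left(6 - 11\right)^{2}} - 165306\right) + 28611245620 = \left(\frac{36 + \left(-5\right)^{2}}{-559 + \left(-5\right)^{2}} - 165306\right) + 28611245620 = \left(\frac{36 + 25}{-559 + 25} - 165306\right) + 28611245620 = \left(\frac{1}{-534} \cdot 61 - 165306\right) + 28611245620 = \left(\left(- \frac{1}{534}\right) 61 - 165306\right) + 28611245620 = \left(- \frac{61}{534} - 165306\right) + 28611245620 = - \frac{88273465}{534} + 28611245620 = \frac{15278316887615}{534}$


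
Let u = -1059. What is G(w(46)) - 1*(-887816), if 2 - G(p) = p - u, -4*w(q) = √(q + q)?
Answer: 886759 + √23/2 ≈ 8.8676e+5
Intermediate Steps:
w(q) = -√2*√q/4 (w(q) = -√(q + q)/4 = -√2*√q/4)
G(p) = -1057 - p (G(p) = 2 - (p - 1*(-1059)) = 2 - (p + 1059) = 2 - (1059 + p) = 2 + (-1059 - p) = -1057 - p)
G(w(46)) - 1*(-887816) = (-1057 - (-1)*√2*√46/4) - 1*(-887816) = (-1057 - (-1)*√23/2) + 887816 = (-1057 + √23/2) + 887816 = 886759 + √23/2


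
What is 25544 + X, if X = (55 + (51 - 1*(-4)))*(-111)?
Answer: 13334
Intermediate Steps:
X = -12210 (X = (55 + (51 + 4))*(-111) = (55 + 55)*(-111) = 110*(-111) = -12210)
25544 + X = 25544 - 12210 = 13334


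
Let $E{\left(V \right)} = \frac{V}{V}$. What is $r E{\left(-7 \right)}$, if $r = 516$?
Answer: $516$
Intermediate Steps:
$E{\left(V \right)} = 1$
$r E{\left(-7 \right)} = 516 \cdot 1 = 516$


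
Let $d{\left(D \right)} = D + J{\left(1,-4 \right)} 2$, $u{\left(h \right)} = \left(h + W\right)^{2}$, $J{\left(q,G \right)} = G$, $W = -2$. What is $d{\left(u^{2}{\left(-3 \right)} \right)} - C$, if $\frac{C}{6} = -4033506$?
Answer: $24201653$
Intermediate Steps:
$C = -24201036$ ($C = 6 \left(-4033506\right) = -24201036$)
$u{\left(h \right)} = \left(-2 + h\right)^{2}$ ($u{\left(h \right)} = \left(h - 2\right)^{2} = \left(-2 + h\right)^{2}$)
$d{\left(D \right)} = -8 + D$ ($d{\left(D \right)} = D - 8 = -8 + D$)
$d{\left(u^{2}{\left(-3 \right)} \right)} - C = \left(-8 + \left(\left(-2 - 3\right)^{2}\right)^{2}\right) - -24201036 = \left(-8 + \left(\left(-5\right)^{2}\right)^{2}\right) + 24201036 = \left(-8 + 25^{2}\right) + 24201036 = \left(-8 + 625\right) + 24201036 = 617 + 24201036 = 24201653$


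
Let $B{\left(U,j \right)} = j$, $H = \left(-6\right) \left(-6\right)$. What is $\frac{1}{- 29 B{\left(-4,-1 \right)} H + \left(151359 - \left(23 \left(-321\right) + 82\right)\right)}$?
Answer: $\frac{1}{159704} \approx 6.2616 \cdot 10^{-6}$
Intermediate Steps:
$H = 36$
$\frac{1}{- 29 B{\left(-4,-1 \right)} H + \left(151359 - \left(23 \left(-321\right) + 82\right)\right)} = \frac{1}{\left(-29\right) \left(-1\right) 36 + \left(151359 - \left(23 \left(-321\right) + 82\right)\right)} = \frac{1}{29 \cdot 36 + \left(151359 - \left(-7383 + 82\right)\right)} = \frac{1}{1044 + \left(151359 - -7301\right)} = \frac{1}{1044 + \left(151359 + 7301\right)} = \frac{1}{1044 + 158660} = \frac{1}{159704}$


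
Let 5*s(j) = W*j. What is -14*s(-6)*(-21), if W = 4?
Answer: -7056/5 ≈ -1411.2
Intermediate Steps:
s(j) = 4*j/5 (s(j) = (4*j)/5 = 4*j/5)
-14*s(-6)*(-21) = -56*(-6)/5*(-21) = -14*(-24/5)*(-21) = (336/5)*(-21) = -7056/5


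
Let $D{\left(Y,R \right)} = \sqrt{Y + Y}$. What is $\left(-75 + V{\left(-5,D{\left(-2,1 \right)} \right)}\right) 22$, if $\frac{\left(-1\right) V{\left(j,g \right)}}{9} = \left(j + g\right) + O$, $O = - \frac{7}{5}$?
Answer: $- \frac{1914}{5} - 396 i \approx -382.8 - 396.0 i$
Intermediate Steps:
$D{\left(Y,R \right)} = \sqrt{2} \sqrt{Y}$ ($D{\left(Y,R \right)} = \sqrt{2 Y} = \sqrt{2} \sqrt{Y}$)
$O = - \frac{7}{5}$ ($O = \left(-7\right) \frac{1}{5} = - \frac{7}{5} \approx -1.4$)
$V{\left(j,g \right)} = \frac{63}{5} - 9 g - 9 j$ ($V{\left(j,g \right)} = - 9 \left(\left(j + g\right) - \frac{7}{5}\right) = - 9 \left(\left(g + j\right) - \frac{7}{5}\right) = - 9 \left(- \frac{7}{5} + g + j\right) = \frac{63}{5} - 9 g - 9 j$)
$\left(-75 + V{\left(-5,D{\left(-2,1 \right)} \right)}\right) 22 = \left(-75 - \left(- \frac{288}{5} + 9 \sqrt{2} \sqrt{-2}\right)\right) 22 = \left(-75 + \left(\frac{63}{5} - 9 \sqrt{2} i \sqrt{2} + 45\right)\right) 22 = \left(-75 + \left(\frac{63}{5} - 9 \cdot 2 i + 45\right)\right) 22 = \left(-75 + \left(\frac{63}{5} - 18 i + 45\right)\right) 22 = \left(-75 + \left(\frac{288}{5} - 18 i\right)\right) 22 = \left(- \frac{87}{5} - 18 i\right) 22 = - \frac{1914}{5} - 396 i$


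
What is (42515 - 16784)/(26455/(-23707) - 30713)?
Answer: -67778313/80904394 ≈ -0.83776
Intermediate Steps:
(42515 - 16784)/(26455/(-23707) - 30713) = 25731/(26455*(-1/23707) - 30713) = 25731/(-26455/23707 - 30713) = 25731/(-728139546/23707) = 25731*(-23707/728139546) = -67778313/80904394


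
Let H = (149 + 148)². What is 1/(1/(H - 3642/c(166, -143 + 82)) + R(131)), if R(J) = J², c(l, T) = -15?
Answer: 442259/7589606704 ≈ 5.8272e-5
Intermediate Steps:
H = 88209 (H = 297² = 88209)
1/(1/(H - 3642/c(166, -143 + 82)) + R(131)) = 1/(1/(88209 - 3642/(-15)) + 131²) = 1/(1/(88209 - 3642*(-1/15)) + 17161) = 1/(1/(88209 + 1214/5) + 17161) = 1/(1/(442259/5) + 17161) = 1/(5/442259 + 17161) = 1/(7589606704/442259) = 442259/7589606704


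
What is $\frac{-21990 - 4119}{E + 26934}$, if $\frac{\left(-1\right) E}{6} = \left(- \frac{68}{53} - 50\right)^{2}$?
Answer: $- \frac{24446727}{10444154} \approx -2.3407$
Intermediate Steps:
$E = - \frac{44325144}{2809}$ ($E = - 6 \left(- \frac{68}{53} - 50\right)^{2} = - 6 \left(- \frac{2718}{53}\right)^{2} = \left(-6\right) \frac{7387524}{2809} = - \frac{44325144}{2809} \approx -15780.0$)
$\frac{-21990 - 4119}{E + 26934} = \frac{-21990 - 4119}{- \frac{44325144}{2809} + 26934} = - \frac{26109}{\frac{31332462}{2809}} = \left(-26109\right) \frac{2809}{31332462} = - \frac{24446727}{10444154}$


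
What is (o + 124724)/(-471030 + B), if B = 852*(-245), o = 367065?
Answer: -491789/679770 ≈ -0.72346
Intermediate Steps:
B = -208740
(o + 124724)/(-471030 + B) = (367065 + 124724)/(-471030 - 208740) = 491789/(-679770) = 491789*(-1/679770) = -491789/679770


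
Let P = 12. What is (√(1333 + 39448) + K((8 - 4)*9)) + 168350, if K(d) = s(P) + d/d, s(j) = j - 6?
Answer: 168357 + √40781 ≈ 1.6856e+5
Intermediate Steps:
s(j) = -6 + j
K(d) = 7 (K(d) = (-6 + 12) + d/d = 6 + 1 = 7)
(√(1333 + 39448) + K((8 - 4)*9)) + 168350 = (√(1333 + 39448) + 7) + 168350 = (√40781 + 7) + 168350 = (7 + √40781) + 168350 = 168357 + √40781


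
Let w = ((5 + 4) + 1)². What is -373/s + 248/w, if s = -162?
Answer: 19369/4050 ≈ 4.7825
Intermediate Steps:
w = 100 (w = (9 + 1)² = 10² = 100)
-373/s + 248/w = -373/(-162) + 248/100 = -373*(-1/162) + 248*(1/100) = 373/162 + 62/25 = 19369/4050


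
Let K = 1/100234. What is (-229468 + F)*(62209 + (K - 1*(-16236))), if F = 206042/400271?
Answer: -361098443203835683983/20060381707 ≈ -1.8001e+10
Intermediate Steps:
K = 1/100234 ≈ 9.9766e-6
F = 206042/400271 (F = 206042*(1/400271) = 206042/400271 ≈ 0.51476)
(-229468 + F)*(62209 + (K - 1*(-16236))) = (-229468 + 206042/400271)*(62209 + (1/100234 - 1*(-16236))) = -91849179786*(62209 + (1/100234 + 16236))/400271 = -91849179786*(62209 + 1627399225/100234)/400271 = -91849179786/400271*7862856131/100234 = -361098443203835683983/20060381707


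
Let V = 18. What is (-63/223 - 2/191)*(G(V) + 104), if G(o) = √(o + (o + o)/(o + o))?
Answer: -1297816/42593 - 12479*√19/42593 ≈ -31.747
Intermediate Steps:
G(o) = √(1 + o) (G(o) = √(o + (2*o)/((2*o))) = √(o + (2*o)*(1/(2*o))) = √(o + 1) = √(1 + o))
(-63/223 - 2/191)*(G(V) + 104) = (-63/223 - 2/191)*(√(1 + 18) + 104) = (-63*1/223 - 2*1/191)*(√19 + 104) = (-63/223 - 2/191)*(104 + √19) = -12479*(104 + √19)/42593 = -1297816/42593 - 12479*√19/42593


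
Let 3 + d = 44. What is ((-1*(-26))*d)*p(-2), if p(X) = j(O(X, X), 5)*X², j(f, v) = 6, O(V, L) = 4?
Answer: 25584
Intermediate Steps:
d = 41 (d = -3 + 44 = 41)
p(X) = 6*X²
((-1*(-26))*d)*p(-2) = (-1*(-26)*41)*(6*(-2)²) = (26*41)*(6*4) = 1066*24 = 25584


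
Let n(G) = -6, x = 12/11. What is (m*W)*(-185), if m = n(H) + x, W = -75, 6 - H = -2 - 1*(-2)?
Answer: -749250/11 ≈ -68114.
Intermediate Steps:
H = 6 (H = 6 - (-2 - 1*(-2)) = 6 - (-2 + 2) = 6 - 1*0 = 6 + 0 = 6)
x = 12/11 (x = 12*(1/11) = 12/11 ≈ 1.0909)
m = -54/11 (m = -6 + 12/11 = -54/11 ≈ -4.9091)
(m*W)*(-185) = -54/11*(-75)*(-185) = (4050/11)*(-185) = -749250/11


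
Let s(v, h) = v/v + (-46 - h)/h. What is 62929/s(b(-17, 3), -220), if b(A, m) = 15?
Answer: 6922190/23 ≈ 3.0097e+5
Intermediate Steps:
s(v, h) = 1 + (-46 - h)/h
62929/s(b(-17, 3), -220) = 62929/((-46/(-220))) = 62929/((-46*(-1/220))) = 62929/(23/110) = 62929*(110/23) = 6922190/23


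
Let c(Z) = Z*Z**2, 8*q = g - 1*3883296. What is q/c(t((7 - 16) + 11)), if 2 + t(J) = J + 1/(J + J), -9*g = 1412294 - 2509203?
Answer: -270822040/9 ≈ -3.0091e+7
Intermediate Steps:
g = 1096909/9 (g = -(1412294 - 2509203)/9 = -1/9*(-1096909) = 1096909/9 ≈ 1.2188e+5)
t(J) = -2 + J + 1/(2*J) (t(J) = -2 + (J + 1/(J + J)) = -2 + (J + 1/(2*J)) = -2 + J + 1/(2*J))
q = -33852755/72 (q = (1096909/9 - 1*3883296)/8 = (1096909/9 - 3883296)/8 = (1/8)*(-33852755/9) = -33852755/72 ≈ -4.7018e+5)
c(Z) = Z**3
q/c(t((7 - 16) + 11)) = -33852755/(72*(-2 + ((7 - 16) + 11) + 1/(2*((7 - 16) + 11)))**3) = -33852755/(72*(-2 + (-9 + 11) + 1/(2*(-9 + 11)))**3) = -33852755/(72*(-2 + 2 + (1/2)/2)**3) = -33852755/(72*(-2 + 2 + (1/2)*(1/2))**3) = -33852755/(72*(-2 + 2 + 1/4)**3) = -33852755/(72*((1/4)**3)) = -33852755/(72*1/64) = -33852755/72*64 = -270822040/9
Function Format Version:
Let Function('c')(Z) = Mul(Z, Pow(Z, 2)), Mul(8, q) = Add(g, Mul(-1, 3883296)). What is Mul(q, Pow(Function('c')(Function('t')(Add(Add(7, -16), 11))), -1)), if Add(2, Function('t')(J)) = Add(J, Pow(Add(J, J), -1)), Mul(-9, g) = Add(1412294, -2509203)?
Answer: Rational(-270822040, 9) ≈ -3.0091e+7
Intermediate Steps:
g = Rational(1096909, 9) (g = Mul(Rational(-1, 9), Add(1412294, -2509203)) = Mul(Rational(-1, 9), -1096909) = Rational(1096909, 9) ≈ 1.2188e+5)
Function('t')(J) = Add(-2, J, Mul(Rational(1, 2), Pow(J, -1))) (Function('t')(J) = Add(-2, Add(J, Pow(Add(J, J), -1))) = Add(-2, Add(J, Pow(Mul(2, J), -1))) = Add(-2, Add(J, Mul(Rational(1, 2), Pow(J, -1)))) = Add(-2, J, Mul(Rational(1, 2), Pow(J, -1))))
q = Rational(-33852755, 72) (q = Mul(Rational(1, 8), Add(Rational(1096909, 9), Mul(-1, 3883296))) = Mul(Rational(1, 8), Add(Rational(1096909, 9), -3883296)) = Mul(Rational(1, 8), Rational(-33852755, 9)) = Rational(-33852755, 72) ≈ -4.7018e+5)
Function('c')(Z) = Pow(Z, 3)
Mul(q, Pow(Function('c')(Function('t')(Add(Add(7, -16), 11))), -1)) = Mul(Rational(-33852755, 72), Pow(Pow(Add(-2, Add(Add(7, -16), 11), Mul(Rational(1, 2), Pow(Add(Add(7, -16), 11), -1))), 3), -1)) = Mul(Rational(-33852755, 72), Pow(Pow(Add(-2, Add(-9, 11), Mul(Rational(1, 2), Pow(Add(-9, 11), -1))), 3), -1)) = Mul(Rational(-33852755, 72), Pow(Pow(Add(-2, 2, Mul(Rational(1, 2), Pow(2, -1))), 3), -1)) = Mul(Rational(-33852755, 72), Pow(Pow(Add(-2, 2, Mul(Rational(1, 2), Rational(1, 2))), 3), -1)) = Mul(Rational(-33852755, 72), Pow(Pow(Add(-2, 2, Rational(1, 4)), 3), -1)) = Mul(Rational(-33852755, 72), Pow(Pow(Rational(1, 4), 3), -1)) = Mul(Rational(-33852755, 72), Pow(Rational(1, 64), -1)) = Mul(Rational(-33852755, 72), 64) = Rational(-270822040, 9)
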